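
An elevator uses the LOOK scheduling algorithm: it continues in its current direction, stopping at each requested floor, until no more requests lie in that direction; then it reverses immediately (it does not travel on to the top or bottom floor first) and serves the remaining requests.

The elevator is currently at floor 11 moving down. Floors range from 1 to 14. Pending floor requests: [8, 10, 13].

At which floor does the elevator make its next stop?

Answer: 10

Derivation:
Current floor: 11, direction: down
Requests above: [13]
Requests below: [8, 10]
Moving down and requests lie below → nearest below is max([8, 10]) = 10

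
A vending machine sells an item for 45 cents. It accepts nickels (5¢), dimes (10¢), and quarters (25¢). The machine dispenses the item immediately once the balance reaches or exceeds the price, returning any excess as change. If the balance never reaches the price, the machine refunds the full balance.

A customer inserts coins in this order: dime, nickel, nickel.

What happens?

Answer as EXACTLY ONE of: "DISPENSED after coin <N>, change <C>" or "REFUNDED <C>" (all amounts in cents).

Price: 45¢
Coin 1 (dime, 10¢): balance = 10¢
Coin 2 (nickel, 5¢): balance = 15¢
Coin 3 (nickel, 5¢): balance = 20¢
All coins inserted, balance 20¢ < price 45¢ → REFUND 20¢

Answer: REFUNDED 20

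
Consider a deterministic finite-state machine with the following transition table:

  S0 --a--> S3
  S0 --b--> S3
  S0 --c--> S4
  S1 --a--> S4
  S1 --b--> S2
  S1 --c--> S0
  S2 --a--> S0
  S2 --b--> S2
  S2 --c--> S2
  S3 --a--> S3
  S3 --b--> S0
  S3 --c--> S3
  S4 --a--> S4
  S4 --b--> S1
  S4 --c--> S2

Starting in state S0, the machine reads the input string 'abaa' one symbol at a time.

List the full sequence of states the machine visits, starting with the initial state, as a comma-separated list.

Answer: S0, S3, S0, S3, S3

Derivation:
Start: S0
  read 'a': S0 --a--> S3
  read 'b': S3 --b--> S0
  read 'a': S0 --a--> S3
  read 'a': S3 --a--> S3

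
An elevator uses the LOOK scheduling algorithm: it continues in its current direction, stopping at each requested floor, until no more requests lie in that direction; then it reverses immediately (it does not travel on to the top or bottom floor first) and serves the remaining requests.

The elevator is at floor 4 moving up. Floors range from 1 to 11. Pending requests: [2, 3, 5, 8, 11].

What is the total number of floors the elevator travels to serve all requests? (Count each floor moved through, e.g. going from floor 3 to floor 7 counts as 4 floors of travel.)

Answer: 16

Derivation:
Start at floor 4 moving up, LOOK stop order: [5, 8, 11, 3, 2]
  4 → 5: |5-4| = 1, total = 1
  5 → 8: |8-5| = 3, total = 4
  8 → 11: |11-8| = 3, total = 7
  11 → 3: |3-11| = 8, total = 15
  3 → 2: |2-3| = 1, total = 16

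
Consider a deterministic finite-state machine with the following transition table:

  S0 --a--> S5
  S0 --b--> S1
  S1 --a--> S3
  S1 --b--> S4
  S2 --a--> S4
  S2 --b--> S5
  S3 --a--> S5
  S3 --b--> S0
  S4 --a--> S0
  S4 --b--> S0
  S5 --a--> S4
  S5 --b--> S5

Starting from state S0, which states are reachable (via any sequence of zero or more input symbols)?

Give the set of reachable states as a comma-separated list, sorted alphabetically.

Answer: S0, S1, S3, S4, S5

Derivation:
BFS from S0:
  visit S0: S0--a-->S5 (new), S0--b-->S1 (new)
  visit S5: S5--a-->S4 (new), S5--b-->S5 (seen)
  visit S1: S1--a-->S3 (new), S1--b-->S4 (seen)
  visit S4: S4--a-->S0 (seen), S4--b-->S0 (seen)
  visit S3: S3--a-->S5 (seen), S3--b-->S0 (seen)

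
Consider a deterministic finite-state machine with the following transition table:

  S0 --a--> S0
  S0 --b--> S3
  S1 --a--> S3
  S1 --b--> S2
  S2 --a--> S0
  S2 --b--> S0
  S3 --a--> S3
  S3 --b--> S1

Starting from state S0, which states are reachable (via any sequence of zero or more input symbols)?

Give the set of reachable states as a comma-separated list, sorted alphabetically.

BFS from S0:
  visit S0: S0--a-->S0 (seen), S0--b-->S3 (new)
  visit S3: S3--a-->S3 (seen), S3--b-->S1 (new)
  visit S1: S1--a-->S3 (seen), S1--b-->S2 (new)
  visit S2: S2--a-->S0 (seen), S2--b-->S0 (seen)

Answer: S0, S1, S2, S3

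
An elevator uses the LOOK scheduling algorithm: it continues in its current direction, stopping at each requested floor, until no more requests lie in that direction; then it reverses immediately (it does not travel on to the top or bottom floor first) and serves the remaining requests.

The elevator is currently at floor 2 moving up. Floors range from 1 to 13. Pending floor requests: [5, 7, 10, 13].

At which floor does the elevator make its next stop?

Answer: 5

Derivation:
Current floor: 2, direction: up
Requests above: [5, 7, 10, 13]
Requests below: []
Moving up and requests lie above → nearest above is min([5, 7, 10, 13]) = 5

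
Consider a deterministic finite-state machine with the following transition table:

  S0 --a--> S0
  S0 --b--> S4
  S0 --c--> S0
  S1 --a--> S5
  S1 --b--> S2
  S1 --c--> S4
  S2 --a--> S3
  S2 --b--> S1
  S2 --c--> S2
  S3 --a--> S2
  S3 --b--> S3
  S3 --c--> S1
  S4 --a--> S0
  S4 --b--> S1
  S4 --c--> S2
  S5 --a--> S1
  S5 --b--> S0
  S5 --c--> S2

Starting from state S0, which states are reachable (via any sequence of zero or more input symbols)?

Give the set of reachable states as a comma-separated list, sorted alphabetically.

Answer: S0, S1, S2, S3, S4, S5

Derivation:
BFS from S0:
  visit S0: S0--a-->S0 (seen), S0--b-->S4 (new), S0--c-->S0 (seen)
  visit S4: S4--a-->S0 (seen), S4--b-->S1 (new), S4--c-->S2 (new)
  visit S1: S1--a-->S5 (new), S1--b-->S2 (seen), S1--c-->S4 (seen)
  visit S2: S2--a-->S3 (new), S2--b-->S1 (seen), S2--c-->S2 (seen)
  visit S5: S5--a-->S1 (seen), S5--b-->S0 (seen), S5--c-->S2 (seen)
  visit S3: S3--a-->S2 (seen), S3--b-->S3 (seen), S3--c-->S1 (seen)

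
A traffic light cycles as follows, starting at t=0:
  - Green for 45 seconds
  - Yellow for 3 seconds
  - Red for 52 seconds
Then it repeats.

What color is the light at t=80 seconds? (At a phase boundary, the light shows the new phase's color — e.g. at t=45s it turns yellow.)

Cycle length = 45 + 3 + 52 = 100s
t = 80, phase_t = 80 mod 100 = 80
80 >= 48 → RED

Answer: red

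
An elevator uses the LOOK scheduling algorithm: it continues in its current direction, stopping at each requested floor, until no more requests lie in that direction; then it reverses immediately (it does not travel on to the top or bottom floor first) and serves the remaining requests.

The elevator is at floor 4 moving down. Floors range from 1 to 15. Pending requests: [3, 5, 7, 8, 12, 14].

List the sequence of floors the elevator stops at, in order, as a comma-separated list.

Current: 4, moving DOWN
Serve below first (descending): [3]
Then reverse, serve above (ascending): [5, 7, 8, 12, 14]

Answer: 3, 5, 7, 8, 12, 14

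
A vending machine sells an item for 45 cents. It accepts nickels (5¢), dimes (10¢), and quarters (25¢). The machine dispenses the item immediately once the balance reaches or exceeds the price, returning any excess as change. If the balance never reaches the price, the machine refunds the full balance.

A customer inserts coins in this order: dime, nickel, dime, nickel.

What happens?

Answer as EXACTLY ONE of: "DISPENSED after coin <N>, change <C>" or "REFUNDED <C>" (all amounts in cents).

Answer: REFUNDED 30

Derivation:
Price: 45¢
Coin 1 (dime, 10¢): balance = 10¢
Coin 2 (nickel, 5¢): balance = 15¢
Coin 3 (dime, 10¢): balance = 25¢
Coin 4 (nickel, 5¢): balance = 30¢
All coins inserted, balance 30¢ < price 45¢ → REFUND 30¢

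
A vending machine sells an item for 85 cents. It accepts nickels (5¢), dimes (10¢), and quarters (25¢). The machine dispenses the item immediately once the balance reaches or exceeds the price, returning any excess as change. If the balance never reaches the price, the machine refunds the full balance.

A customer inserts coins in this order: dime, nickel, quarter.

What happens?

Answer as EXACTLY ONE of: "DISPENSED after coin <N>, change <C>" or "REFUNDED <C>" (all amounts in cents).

Answer: REFUNDED 40

Derivation:
Price: 85¢
Coin 1 (dime, 10¢): balance = 10¢
Coin 2 (nickel, 5¢): balance = 15¢
Coin 3 (quarter, 25¢): balance = 40¢
All coins inserted, balance 40¢ < price 85¢ → REFUND 40¢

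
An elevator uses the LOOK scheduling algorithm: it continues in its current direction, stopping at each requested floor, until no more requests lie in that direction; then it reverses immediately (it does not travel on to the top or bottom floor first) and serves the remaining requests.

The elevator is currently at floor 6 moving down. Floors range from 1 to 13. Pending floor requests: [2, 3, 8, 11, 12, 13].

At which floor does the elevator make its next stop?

Answer: 3

Derivation:
Current floor: 6, direction: down
Requests above: [8, 11, 12, 13]
Requests below: [2, 3]
Moving down and requests lie below → nearest below is max([2, 3]) = 3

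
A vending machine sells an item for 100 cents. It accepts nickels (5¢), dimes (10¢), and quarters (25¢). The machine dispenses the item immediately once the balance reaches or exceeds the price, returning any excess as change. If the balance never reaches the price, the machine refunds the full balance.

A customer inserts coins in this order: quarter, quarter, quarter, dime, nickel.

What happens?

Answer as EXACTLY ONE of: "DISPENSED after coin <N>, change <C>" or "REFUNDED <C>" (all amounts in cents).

Answer: REFUNDED 90

Derivation:
Price: 100¢
Coin 1 (quarter, 25¢): balance = 25¢
Coin 2 (quarter, 25¢): balance = 50¢
Coin 3 (quarter, 25¢): balance = 75¢
Coin 4 (dime, 10¢): balance = 85¢
Coin 5 (nickel, 5¢): balance = 90¢
All coins inserted, balance 90¢ < price 100¢ → REFUND 90¢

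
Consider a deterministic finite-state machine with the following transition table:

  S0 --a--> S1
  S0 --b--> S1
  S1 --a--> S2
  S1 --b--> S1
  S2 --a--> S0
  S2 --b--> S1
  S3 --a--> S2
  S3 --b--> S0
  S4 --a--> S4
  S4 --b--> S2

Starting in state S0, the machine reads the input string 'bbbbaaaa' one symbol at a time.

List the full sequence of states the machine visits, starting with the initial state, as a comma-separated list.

Start: S0
  read 'b': S0 --b--> S1
  read 'b': S1 --b--> S1
  read 'b': S1 --b--> S1
  read 'b': S1 --b--> S1
  read 'a': S1 --a--> S2
  read 'a': S2 --a--> S0
  read 'a': S0 --a--> S1
  read 'a': S1 --a--> S2

Answer: S0, S1, S1, S1, S1, S2, S0, S1, S2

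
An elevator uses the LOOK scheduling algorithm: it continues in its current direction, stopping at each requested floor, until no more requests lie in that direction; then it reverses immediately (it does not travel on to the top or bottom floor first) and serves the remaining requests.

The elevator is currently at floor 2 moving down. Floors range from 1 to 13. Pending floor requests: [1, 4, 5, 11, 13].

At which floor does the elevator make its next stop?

Answer: 1

Derivation:
Current floor: 2, direction: down
Requests above: [4, 5, 11, 13]
Requests below: [1]
Moving down and requests lie below → nearest below is max([1]) = 1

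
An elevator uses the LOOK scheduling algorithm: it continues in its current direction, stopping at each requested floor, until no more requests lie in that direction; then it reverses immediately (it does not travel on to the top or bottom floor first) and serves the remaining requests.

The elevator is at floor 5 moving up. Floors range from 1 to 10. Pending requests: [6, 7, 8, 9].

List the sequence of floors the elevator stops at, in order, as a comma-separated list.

Answer: 6, 7, 8, 9

Derivation:
Current: 5, moving UP
Serve above first (ascending): [6, 7, 8, 9]
Then reverse, serve below (descending): []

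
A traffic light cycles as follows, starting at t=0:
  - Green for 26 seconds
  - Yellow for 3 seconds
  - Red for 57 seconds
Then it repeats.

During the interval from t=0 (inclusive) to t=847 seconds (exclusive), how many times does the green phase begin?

Cycle = 26+3+57 = 86s
green phase starts at t = k*86 + 0 for k=0,1,2,...
Need k*86+0 < 847 → k < 9.849
k ∈ {0, ..., 9} → 10 starts

Answer: 10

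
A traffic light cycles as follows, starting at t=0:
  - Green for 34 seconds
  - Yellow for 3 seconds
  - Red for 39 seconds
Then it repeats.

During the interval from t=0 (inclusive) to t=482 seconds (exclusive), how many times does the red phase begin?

Cycle = 34+3+39 = 76s
red phase starts at t = k*76 + 37 for k=0,1,2,...
Need k*76+37 < 482 → k < 5.855
k ∈ {0, ..., 5} → 6 starts

Answer: 6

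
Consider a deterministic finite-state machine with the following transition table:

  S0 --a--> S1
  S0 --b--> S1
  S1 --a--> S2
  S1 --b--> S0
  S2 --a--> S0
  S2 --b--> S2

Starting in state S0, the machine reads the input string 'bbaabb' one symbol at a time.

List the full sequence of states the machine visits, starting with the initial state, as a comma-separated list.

Answer: S0, S1, S0, S1, S2, S2, S2

Derivation:
Start: S0
  read 'b': S0 --b--> S1
  read 'b': S1 --b--> S0
  read 'a': S0 --a--> S1
  read 'a': S1 --a--> S2
  read 'b': S2 --b--> S2
  read 'b': S2 --b--> S2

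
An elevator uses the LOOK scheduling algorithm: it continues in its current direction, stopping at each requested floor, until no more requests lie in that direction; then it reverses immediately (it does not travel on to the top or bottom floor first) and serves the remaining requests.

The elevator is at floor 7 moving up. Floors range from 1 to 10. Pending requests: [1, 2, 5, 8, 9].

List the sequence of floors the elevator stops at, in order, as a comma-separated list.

Current: 7, moving UP
Serve above first (ascending): [8, 9]
Then reverse, serve below (descending): [5, 2, 1]

Answer: 8, 9, 5, 2, 1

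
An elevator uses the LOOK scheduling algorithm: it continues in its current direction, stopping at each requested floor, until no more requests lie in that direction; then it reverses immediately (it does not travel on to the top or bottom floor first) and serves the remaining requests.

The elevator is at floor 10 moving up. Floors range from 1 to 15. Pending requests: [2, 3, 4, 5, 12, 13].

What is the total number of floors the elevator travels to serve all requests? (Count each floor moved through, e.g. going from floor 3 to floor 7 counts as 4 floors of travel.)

Start at floor 10 moving up, LOOK stop order: [12, 13, 5, 4, 3, 2]
  10 → 12: |12-10| = 2, total = 2
  12 → 13: |13-12| = 1, total = 3
  13 → 5: |5-13| = 8, total = 11
  5 → 4: |4-5| = 1, total = 12
  4 → 3: |3-4| = 1, total = 13
  3 → 2: |2-3| = 1, total = 14

Answer: 14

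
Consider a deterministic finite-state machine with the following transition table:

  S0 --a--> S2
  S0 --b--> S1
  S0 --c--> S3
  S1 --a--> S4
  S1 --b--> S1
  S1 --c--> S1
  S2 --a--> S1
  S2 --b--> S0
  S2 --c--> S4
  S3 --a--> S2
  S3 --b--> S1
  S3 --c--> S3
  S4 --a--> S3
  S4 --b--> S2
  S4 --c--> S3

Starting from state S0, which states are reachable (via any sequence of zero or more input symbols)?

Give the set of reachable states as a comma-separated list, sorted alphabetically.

Answer: S0, S1, S2, S3, S4

Derivation:
BFS from S0:
  visit S0: S0--a-->S2 (new), S0--b-->S1 (new), S0--c-->S3 (new)
  visit S2: S2--a-->S1 (seen), S2--b-->S0 (seen), S2--c-->S4 (new)
  visit S1: S1--a-->S4 (seen), S1--b-->S1 (seen), S1--c-->S1 (seen)
  visit S3: S3--a-->S2 (seen), S3--b-->S1 (seen), S3--c-->S3 (seen)
  visit S4: S4--a-->S3 (seen), S4--b-->S2 (seen), S4--c-->S3 (seen)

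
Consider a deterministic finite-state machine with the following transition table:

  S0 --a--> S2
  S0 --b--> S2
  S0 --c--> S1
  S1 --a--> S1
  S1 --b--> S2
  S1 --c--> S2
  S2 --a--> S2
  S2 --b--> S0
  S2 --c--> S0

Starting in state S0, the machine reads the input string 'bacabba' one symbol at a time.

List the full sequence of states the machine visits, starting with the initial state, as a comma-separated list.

Answer: S0, S2, S2, S0, S2, S0, S2, S2

Derivation:
Start: S0
  read 'b': S0 --b--> S2
  read 'a': S2 --a--> S2
  read 'c': S2 --c--> S0
  read 'a': S0 --a--> S2
  read 'b': S2 --b--> S0
  read 'b': S0 --b--> S2
  read 'a': S2 --a--> S2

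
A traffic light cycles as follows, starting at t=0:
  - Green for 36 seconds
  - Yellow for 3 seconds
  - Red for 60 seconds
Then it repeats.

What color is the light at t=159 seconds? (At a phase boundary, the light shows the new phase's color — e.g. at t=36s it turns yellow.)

Cycle length = 36 + 3 + 60 = 99s
t = 159, phase_t = 159 mod 99 = 60
60 >= 39 → RED

Answer: red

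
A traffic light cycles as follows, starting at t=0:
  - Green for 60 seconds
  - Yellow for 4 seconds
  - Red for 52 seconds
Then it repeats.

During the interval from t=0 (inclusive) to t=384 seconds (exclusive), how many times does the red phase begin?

Cycle = 60+4+52 = 116s
red phase starts at t = k*116 + 64 for k=0,1,2,...
Need k*116+64 < 384 → k < 2.759
k ∈ {0, ..., 2} → 3 starts

Answer: 3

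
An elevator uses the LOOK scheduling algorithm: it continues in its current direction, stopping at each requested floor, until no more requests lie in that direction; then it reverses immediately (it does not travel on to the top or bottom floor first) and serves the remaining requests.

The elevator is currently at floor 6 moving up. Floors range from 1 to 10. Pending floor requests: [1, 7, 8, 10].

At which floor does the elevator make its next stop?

Current floor: 6, direction: up
Requests above: [7, 8, 10]
Requests below: [1]
Moving up and requests lie above → nearest above is min([7, 8, 10]) = 7

Answer: 7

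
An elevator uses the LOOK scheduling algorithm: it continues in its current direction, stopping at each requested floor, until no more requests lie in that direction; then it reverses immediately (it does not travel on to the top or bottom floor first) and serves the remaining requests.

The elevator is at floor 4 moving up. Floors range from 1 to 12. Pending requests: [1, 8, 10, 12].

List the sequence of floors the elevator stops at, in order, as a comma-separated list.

Answer: 8, 10, 12, 1

Derivation:
Current: 4, moving UP
Serve above first (ascending): [8, 10, 12]
Then reverse, serve below (descending): [1]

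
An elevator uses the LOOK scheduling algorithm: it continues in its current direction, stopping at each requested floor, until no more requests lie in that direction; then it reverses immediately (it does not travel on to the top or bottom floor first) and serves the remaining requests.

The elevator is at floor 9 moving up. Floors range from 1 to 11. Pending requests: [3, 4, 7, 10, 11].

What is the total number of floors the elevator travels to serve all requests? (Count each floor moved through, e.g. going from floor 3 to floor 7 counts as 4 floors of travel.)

Start at floor 9 moving up, LOOK stop order: [10, 11, 7, 4, 3]
  9 → 10: |10-9| = 1, total = 1
  10 → 11: |11-10| = 1, total = 2
  11 → 7: |7-11| = 4, total = 6
  7 → 4: |4-7| = 3, total = 9
  4 → 3: |3-4| = 1, total = 10

Answer: 10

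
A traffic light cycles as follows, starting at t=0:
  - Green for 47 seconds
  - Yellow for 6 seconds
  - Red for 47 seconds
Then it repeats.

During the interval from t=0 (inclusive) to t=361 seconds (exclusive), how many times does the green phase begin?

Cycle = 47+6+47 = 100s
green phase starts at t = k*100 + 0 for k=0,1,2,...
Need k*100+0 < 361 → k < 3.610
k ∈ {0, ..., 3} → 4 starts

Answer: 4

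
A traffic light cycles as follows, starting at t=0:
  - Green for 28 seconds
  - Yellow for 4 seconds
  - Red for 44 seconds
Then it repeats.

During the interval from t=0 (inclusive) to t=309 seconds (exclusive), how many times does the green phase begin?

Cycle = 28+4+44 = 76s
green phase starts at t = k*76 + 0 for k=0,1,2,...
Need k*76+0 < 309 → k < 4.066
k ∈ {0, ..., 4} → 5 starts

Answer: 5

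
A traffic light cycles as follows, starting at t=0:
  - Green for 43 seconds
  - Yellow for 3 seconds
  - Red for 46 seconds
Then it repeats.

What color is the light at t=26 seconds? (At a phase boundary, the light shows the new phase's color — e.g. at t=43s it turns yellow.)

Cycle length = 43 + 3 + 46 = 92s
t = 26, phase_t = 26 mod 92 = 26
26 < 43 (green end) → GREEN

Answer: green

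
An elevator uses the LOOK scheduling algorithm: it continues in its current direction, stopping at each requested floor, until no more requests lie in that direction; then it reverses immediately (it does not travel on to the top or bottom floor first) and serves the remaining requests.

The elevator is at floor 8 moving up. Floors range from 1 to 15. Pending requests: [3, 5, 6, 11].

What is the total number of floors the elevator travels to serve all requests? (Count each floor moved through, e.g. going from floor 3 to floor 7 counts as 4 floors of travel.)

Start at floor 8 moving up, LOOK stop order: [11, 6, 5, 3]
  8 → 11: |11-8| = 3, total = 3
  11 → 6: |6-11| = 5, total = 8
  6 → 5: |5-6| = 1, total = 9
  5 → 3: |3-5| = 2, total = 11

Answer: 11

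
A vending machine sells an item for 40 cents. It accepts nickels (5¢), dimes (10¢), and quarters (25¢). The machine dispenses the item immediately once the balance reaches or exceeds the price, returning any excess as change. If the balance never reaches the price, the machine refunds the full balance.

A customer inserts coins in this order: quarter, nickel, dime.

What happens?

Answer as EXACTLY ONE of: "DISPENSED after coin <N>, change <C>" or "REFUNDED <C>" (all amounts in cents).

Answer: DISPENSED after coin 3, change 0

Derivation:
Price: 40¢
Coin 1 (quarter, 25¢): balance = 25¢
Coin 2 (nickel, 5¢): balance = 30¢
Coin 3 (dime, 10¢): balance = 40¢
  → balance >= price → DISPENSE, change = 40 - 40 = 0¢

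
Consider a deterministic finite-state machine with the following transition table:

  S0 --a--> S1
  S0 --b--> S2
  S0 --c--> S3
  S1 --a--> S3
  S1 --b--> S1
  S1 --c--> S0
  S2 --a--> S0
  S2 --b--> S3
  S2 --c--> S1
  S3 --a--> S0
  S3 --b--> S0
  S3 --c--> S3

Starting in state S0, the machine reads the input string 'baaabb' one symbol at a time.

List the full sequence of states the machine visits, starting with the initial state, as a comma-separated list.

Start: S0
  read 'b': S0 --b--> S2
  read 'a': S2 --a--> S0
  read 'a': S0 --a--> S1
  read 'a': S1 --a--> S3
  read 'b': S3 --b--> S0
  read 'b': S0 --b--> S2

Answer: S0, S2, S0, S1, S3, S0, S2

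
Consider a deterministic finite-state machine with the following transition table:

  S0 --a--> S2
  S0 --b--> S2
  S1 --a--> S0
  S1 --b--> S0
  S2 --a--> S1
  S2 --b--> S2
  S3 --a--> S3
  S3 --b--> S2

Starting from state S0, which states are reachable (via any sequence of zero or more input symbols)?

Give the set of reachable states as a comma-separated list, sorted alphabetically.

Answer: S0, S1, S2

Derivation:
BFS from S0:
  visit S0: S0--a-->S2 (new), S0--b-->S2 (seen)
  visit S2: S2--a-->S1 (new), S2--b-->S2 (seen)
  visit S1: S1--a-->S0 (seen), S1--b-->S0 (seen)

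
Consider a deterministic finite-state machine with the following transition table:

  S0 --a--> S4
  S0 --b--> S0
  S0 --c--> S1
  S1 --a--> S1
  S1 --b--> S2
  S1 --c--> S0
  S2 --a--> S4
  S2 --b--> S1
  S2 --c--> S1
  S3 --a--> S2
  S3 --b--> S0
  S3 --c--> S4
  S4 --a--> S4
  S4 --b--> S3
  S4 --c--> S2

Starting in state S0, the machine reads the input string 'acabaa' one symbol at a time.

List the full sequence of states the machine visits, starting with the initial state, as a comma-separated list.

Start: S0
  read 'a': S0 --a--> S4
  read 'c': S4 --c--> S2
  read 'a': S2 --a--> S4
  read 'b': S4 --b--> S3
  read 'a': S3 --a--> S2
  read 'a': S2 --a--> S4

Answer: S0, S4, S2, S4, S3, S2, S4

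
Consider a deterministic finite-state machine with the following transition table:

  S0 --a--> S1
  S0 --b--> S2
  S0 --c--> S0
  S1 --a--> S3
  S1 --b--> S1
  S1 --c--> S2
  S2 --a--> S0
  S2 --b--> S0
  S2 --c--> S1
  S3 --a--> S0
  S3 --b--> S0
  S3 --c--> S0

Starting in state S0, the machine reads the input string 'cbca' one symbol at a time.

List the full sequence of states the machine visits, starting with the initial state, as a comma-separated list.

Start: S0
  read 'c': S0 --c--> S0
  read 'b': S0 --b--> S2
  read 'c': S2 --c--> S1
  read 'a': S1 --a--> S3

Answer: S0, S0, S2, S1, S3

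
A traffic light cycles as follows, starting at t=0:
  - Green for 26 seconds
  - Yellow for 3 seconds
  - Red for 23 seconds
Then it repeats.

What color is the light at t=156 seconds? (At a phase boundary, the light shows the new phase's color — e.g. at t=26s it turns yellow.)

Answer: green

Derivation:
Cycle length = 26 + 3 + 23 = 52s
t = 156, phase_t = 156 mod 52 = 0
0 < 26 (green end) → GREEN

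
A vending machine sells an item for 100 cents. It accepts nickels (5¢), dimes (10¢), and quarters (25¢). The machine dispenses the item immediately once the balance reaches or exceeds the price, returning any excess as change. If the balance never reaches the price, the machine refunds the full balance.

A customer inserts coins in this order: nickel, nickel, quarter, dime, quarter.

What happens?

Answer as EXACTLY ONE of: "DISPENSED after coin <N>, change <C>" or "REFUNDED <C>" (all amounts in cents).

Price: 100¢
Coin 1 (nickel, 5¢): balance = 5¢
Coin 2 (nickel, 5¢): balance = 10¢
Coin 3 (quarter, 25¢): balance = 35¢
Coin 4 (dime, 10¢): balance = 45¢
Coin 5 (quarter, 25¢): balance = 70¢
All coins inserted, balance 70¢ < price 100¢ → REFUND 70¢

Answer: REFUNDED 70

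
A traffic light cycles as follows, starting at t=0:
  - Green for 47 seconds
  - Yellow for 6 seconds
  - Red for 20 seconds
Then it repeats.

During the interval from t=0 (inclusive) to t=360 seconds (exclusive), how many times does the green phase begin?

Cycle = 47+6+20 = 73s
green phase starts at t = k*73 + 0 for k=0,1,2,...
Need k*73+0 < 360 → k < 4.932
k ∈ {0, ..., 4} → 5 starts

Answer: 5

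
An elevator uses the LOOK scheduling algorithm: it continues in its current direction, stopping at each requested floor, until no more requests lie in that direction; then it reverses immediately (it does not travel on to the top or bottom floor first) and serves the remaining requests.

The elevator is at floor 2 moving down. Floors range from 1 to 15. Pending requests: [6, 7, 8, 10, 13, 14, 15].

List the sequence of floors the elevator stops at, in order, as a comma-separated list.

Current: 2, moving DOWN
Serve below first (descending): []
Then reverse, serve above (ascending): [6, 7, 8, 10, 13, 14, 15]

Answer: 6, 7, 8, 10, 13, 14, 15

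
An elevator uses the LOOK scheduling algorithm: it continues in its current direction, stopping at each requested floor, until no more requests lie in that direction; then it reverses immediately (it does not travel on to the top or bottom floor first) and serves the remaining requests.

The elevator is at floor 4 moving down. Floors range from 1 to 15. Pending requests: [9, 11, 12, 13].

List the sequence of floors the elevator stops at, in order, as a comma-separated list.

Current: 4, moving DOWN
Serve below first (descending): []
Then reverse, serve above (ascending): [9, 11, 12, 13]

Answer: 9, 11, 12, 13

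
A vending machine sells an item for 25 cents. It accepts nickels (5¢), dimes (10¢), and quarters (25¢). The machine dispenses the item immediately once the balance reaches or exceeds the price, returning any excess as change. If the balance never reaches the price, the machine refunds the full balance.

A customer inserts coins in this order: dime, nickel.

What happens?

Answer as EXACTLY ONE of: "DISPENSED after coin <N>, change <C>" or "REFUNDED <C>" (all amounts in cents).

Price: 25¢
Coin 1 (dime, 10¢): balance = 10¢
Coin 2 (nickel, 5¢): balance = 15¢
All coins inserted, balance 15¢ < price 25¢ → REFUND 15¢

Answer: REFUNDED 15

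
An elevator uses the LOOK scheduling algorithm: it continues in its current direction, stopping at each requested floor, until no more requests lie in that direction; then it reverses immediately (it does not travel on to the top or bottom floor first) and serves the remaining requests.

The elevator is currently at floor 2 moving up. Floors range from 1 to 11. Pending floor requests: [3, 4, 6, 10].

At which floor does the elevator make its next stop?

Current floor: 2, direction: up
Requests above: [3, 4, 6, 10]
Requests below: []
Moving up and requests lie above → nearest above is min([3, 4, 6, 10]) = 3

Answer: 3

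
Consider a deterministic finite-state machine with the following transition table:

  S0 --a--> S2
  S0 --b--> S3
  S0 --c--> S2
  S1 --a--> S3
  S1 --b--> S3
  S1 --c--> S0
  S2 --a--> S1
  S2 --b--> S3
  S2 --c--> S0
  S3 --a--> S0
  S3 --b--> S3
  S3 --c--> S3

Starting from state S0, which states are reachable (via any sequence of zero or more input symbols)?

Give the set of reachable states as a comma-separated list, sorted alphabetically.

BFS from S0:
  visit S0: S0--a-->S2 (new), S0--b-->S3 (new), S0--c-->S2 (seen)
  visit S2: S2--a-->S1 (new), S2--b-->S3 (seen), S2--c-->S0 (seen)
  visit S3: S3--a-->S0 (seen), S3--b-->S3 (seen), S3--c-->S3 (seen)
  visit S1: S1--a-->S3 (seen), S1--b-->S3 (seen), S1--c-->S0 (seen)

Answer: S0, S1, S2, S3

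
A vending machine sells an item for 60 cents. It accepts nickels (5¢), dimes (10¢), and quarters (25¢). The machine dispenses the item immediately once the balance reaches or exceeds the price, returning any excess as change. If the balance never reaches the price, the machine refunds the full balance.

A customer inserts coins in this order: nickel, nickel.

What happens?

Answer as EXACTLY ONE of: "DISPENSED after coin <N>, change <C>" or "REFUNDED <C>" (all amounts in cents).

Answer: REFUNDED 10

Derivation:
Price: 60¢
Coin 1 (nickel, 5¢): balance = 5¢
Coin 2 (nickel, 5¢): balance = 10¢
All coins inserted, balance 10¢ < price 60¢ → REFUND 10¢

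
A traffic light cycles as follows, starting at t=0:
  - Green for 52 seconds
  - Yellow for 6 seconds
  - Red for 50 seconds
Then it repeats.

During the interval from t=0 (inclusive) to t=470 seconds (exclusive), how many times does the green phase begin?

Answer: 5

Derivation:
Cycle = 52+6+50 = 108s
green phase starts at t = k*108 + 0 for k=0,1,2,...
Need k*108+0 < 470 → k < 4.352
k ∈ {0, ..., 4} → 5 starts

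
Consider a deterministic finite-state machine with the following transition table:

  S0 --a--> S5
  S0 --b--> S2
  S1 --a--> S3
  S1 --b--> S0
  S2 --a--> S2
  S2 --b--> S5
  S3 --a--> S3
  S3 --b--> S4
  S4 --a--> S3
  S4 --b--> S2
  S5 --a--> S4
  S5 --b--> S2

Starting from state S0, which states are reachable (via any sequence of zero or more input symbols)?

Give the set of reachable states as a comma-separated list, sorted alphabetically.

Answer: S0, S2, S3, S4, S5

Derivation:
BFS from S0:
  visit S0: S0--a-->S5 (new), S0--b-->S2 (new)
  visit S5: S5--a-->S4 (new), S5--b-->S2 (seen)
  visit S2: S2--a-->S2 (seen), S2--b-->S5 (seen)
  visit S4: S4--a-->S3 (new), S4--b-->S2 (seen)
  visit S3: S3--a-->S3 (seen), S3--b-->S4 (seen)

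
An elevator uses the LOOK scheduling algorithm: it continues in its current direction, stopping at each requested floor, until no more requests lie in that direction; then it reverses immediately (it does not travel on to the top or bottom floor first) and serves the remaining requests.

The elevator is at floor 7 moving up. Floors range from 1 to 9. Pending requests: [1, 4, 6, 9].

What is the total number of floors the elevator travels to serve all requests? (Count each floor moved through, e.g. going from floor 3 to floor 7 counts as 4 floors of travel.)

Answer: 10

Derivation:
Start at floor 7 moving up, LOOK stop order: [9, 6, 4, 1]
  7 → 9: |9-7| = 2, total = 2
  9 → 6: |6-9| = 3, total = 5
  6 → 4: |4-6| = 2, total = 7
  4 → 1: |1-4| = 3, total = 10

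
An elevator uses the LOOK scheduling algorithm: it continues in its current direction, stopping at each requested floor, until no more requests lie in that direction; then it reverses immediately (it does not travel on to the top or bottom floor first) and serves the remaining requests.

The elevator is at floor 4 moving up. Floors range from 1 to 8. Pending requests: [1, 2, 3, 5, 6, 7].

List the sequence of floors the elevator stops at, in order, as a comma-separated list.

Current: 4, moving UP
Serve above first (ascending): [5, 6, 7]
Then reverse, serve below (descending): [3, 2, 1]

Answer: 5, 6, 7, 3, 2, 1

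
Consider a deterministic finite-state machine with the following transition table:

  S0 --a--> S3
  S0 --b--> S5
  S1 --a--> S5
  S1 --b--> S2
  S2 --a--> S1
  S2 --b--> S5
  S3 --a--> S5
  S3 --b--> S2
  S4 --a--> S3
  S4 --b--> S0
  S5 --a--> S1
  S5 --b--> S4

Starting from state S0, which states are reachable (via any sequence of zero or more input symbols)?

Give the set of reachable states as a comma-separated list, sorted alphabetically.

BFS from S0:
  visit S0: S0--a-->S3 (new), S0--b-->S5 (new)
  visit S3: S3--a-->S5 (seen), S3--b-->S2 (new)
  visit S5: S5--a-->S1 (new), S5--b-->S4 (new)
  visit S2: S2--a-->S1 (seen), S2--b-->S5 (seen)
  visit S1: S1--a-->S5 (seen), S1--b-->S2 (seen)
  visit S4: S4--a-->S3 (seen), S4--b-->S0 (seen)

Answer: S0, S1, S2, S3, S4, S5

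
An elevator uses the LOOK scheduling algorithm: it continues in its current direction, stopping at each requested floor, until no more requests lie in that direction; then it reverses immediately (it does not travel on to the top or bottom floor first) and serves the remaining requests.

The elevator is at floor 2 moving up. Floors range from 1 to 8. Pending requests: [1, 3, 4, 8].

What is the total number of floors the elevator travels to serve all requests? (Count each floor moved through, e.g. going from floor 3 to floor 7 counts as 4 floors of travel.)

Answer: 13

Derivation:
Start at floor 2 moving up, LOOK stop order: [3, 4, 8, 1]
  2 → 3: |3-2| = 1, total = 1
  3 → 4: |4-3| = 1, total = 2
  4 → 8: |8-4| = 4, total = 6
  8 → 1: |1-8| = 7, total = 13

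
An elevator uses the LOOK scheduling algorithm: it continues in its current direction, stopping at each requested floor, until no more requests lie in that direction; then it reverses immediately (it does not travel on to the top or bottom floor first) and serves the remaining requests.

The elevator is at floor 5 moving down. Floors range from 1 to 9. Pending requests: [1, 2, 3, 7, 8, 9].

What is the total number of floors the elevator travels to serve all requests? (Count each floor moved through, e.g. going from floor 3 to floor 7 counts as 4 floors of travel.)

Start at floor 5 moving down, LOOK stop order: [3, 2, 1, 7, 8, 9]
  5 → 3: |3-5| = 2, total = 2
  3 → 2: |2-3| = 1, total = 3
  2 → 1: |1-2| = 1, total = 4
  1 → 7: |7-1| = 6, total = 10
  7 → 8: |8-7| = 1, total = 11
  8 → 9: |9-8| = 1, total = 12

Answer: 12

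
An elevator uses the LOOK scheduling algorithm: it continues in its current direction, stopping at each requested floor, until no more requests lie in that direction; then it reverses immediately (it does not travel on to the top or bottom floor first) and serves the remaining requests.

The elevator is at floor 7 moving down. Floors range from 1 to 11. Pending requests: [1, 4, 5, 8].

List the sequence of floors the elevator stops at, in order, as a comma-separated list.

Current: 7, moving DOWN
Serve below first (descending): [5, 4, 1]
Then reverse, serve above (ascending): [8]

Answer: 5, 4, 1, 8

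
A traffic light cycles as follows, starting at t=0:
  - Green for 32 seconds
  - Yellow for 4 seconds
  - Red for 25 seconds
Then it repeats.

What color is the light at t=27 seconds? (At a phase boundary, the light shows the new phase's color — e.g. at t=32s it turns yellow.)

Cycle length = 32 + 4 + 25 = 61s
t = 27, phase_t = 27 mod 61 = 27
27 < 32 (green end) → GREEN

Answer: green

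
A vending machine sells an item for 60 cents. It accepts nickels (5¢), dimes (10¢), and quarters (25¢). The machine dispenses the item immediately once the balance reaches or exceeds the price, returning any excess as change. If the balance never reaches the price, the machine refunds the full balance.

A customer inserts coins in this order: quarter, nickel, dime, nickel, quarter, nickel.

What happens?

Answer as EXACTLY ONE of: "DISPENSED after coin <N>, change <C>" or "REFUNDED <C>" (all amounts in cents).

Price: 60¢
Coin 1 (quarter, 25¢): balance = 25¢
Coin 2 (nickel, 5¢): balance = 30¢
Coin 3 (dime, 10¢): balance = 40¢
Coin 4 (nickel, 5¢): balance = 45¢
Coin 5 (quarter, 25¢): balance = 70¢
  → balance >= price → DISPENSE, change = 70 - 60 = 10¢

Answer: DISPENSED after coin 5, change 10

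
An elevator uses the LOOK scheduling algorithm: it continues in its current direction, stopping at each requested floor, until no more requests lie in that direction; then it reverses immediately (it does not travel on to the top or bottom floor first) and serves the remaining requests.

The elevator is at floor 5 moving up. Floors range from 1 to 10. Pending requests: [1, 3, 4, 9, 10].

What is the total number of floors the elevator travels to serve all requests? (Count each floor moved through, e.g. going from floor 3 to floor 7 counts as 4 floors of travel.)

Start at floor 5 moving up, LOOK stop order: [9, 10, 4, 3, 1]
  5 → 9: |9-5| = 4, total = 4
  9 → 10: |10-9| = 1, total = 5
  10 → 4: |4-10| = 6, total = 11
  4 → 3: |3-4| = 1, total = 12
  3 → 1: |1-3| = 2, total = 14

Answer: 14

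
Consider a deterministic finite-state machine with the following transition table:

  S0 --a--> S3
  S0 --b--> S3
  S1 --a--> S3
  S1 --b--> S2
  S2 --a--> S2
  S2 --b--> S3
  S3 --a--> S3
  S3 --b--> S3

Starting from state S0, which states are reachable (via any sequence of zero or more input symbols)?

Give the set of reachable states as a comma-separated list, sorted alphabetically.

BFS from S0:
  visit S0: S0--a-->S3 (new), S0--b-->S3 (seen)
  visit S3: S3--a-->S3 (seen), S3--b-->S3 (seen)

Answer: S0, S3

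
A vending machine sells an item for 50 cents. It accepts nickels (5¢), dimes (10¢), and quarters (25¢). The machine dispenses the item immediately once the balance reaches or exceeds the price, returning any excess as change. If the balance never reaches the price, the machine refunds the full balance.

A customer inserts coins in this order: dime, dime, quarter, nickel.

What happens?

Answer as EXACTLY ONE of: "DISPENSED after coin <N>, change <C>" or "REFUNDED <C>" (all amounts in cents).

Price: 50¢
Coin 1 (dime, 10¢): balance = 10¢
Coin 2 (dime, 10¢): balance = 20¢
Coin 3 (quarter, 25¢): balance = 45¢
Coin 4 (nickel, 5¢): balance = 50¢
  → balance >= price → DISPENSE, change = 50 - 50 = 0¢

Answer: DISPENSED after coin 4, change 0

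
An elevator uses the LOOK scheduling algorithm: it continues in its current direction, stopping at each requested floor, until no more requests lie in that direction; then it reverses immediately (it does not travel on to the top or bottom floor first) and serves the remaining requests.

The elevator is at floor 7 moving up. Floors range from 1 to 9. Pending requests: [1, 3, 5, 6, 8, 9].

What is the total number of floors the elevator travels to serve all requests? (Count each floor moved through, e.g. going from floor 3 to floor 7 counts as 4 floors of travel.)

Start at floor 7 moving up, LOOK stop order: [8, 9, 6, 5, 3, 1]
  7 → 8: |8-7| = 1, total = 1
  8 → 9: |9-8| = 1, total = 2
  9 → 6: |6-9| = 3, total = 5
  6 → 5: |5-6| = 1, total = 6
  5 → 3: |3-5| = 2, total = 8
  3 → 1: |1-3| = 2, total = 10

Answer: 10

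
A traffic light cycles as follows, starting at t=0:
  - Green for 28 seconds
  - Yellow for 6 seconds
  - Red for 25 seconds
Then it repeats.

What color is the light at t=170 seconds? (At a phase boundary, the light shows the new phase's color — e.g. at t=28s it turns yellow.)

Cycle length = 28 + 6 + 25 = 59s
t = 170, phase_t = 170 mod 59 = 52
52 >= 34 → RED

Answer: red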